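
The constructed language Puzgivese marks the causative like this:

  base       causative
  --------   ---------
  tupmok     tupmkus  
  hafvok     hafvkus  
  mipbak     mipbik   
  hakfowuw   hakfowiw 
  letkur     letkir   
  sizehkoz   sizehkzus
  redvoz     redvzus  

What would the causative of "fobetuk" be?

fobetik

tupmok and mipbak both end in -k yet inflect differently (tupmkus, mipbik), so the final letter is not what conditions the rule; the last vowel is.
"fobetuk" has last vowel 'u'. The stems whose last vowel is 'u' (hakfowuw → hakfowiw, letkur → letkir) change the last vowel to 'i'.
The other pattern: stems whose last vowel is 'o' delete the last vowel and add -us.
So fobetuk → fobetik.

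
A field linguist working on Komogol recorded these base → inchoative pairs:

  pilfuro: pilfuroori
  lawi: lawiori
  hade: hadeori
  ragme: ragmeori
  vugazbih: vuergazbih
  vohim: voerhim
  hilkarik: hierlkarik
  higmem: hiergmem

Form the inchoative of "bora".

boraori

"bora" ends in a vowel. The stems ending in a vowel (lawi → lawiori, hade → hadeori, pilfuro → pilfuroori) add -ori.
The other pattern: stems ending in a consonant insert -er- after the first vowel.
So bora → boraori.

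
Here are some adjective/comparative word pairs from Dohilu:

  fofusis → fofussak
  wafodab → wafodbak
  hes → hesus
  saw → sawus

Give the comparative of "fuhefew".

fofusis and hes both end in -s yet inflect differently (fofussak, hesus), so the final letter is not what conditions the rule; the number of vowels is.
"fuhefew" has 3 vowels. The stems with 3 vowels (fofusis → fofussak, wafodab → wafodbak) delete the last vowel and add -ak.
The other pattern: stems with 1 vowel add -us.
So fuhefew → fuhefwak.

fuhefwak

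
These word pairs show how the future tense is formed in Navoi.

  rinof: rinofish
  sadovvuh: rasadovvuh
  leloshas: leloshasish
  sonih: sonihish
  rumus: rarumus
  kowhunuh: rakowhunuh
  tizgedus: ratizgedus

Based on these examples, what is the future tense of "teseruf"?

rateseruf

sadovvuh and sonih both end in -h yet inflect differently (rasadovvuh, sonihish), so the final letter is not what conditions the rule; the last vowel is.
"teseruf" has last vowel 'u'. The stems whose last vowel is 'u' (sadovvuh → rasadovvuh, kowhunuh → rakowhunuh, tizgedus → ratizgedus) add the prefix ra-.
So teseruf → rateseruf.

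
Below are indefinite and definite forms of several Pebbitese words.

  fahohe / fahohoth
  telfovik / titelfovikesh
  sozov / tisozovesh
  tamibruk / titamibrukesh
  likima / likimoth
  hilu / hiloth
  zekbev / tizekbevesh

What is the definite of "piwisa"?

piwisoth

hilu and tamibruk both have last vowel 'u' yet inflect differently (hiloth, titamibrukesh), so the last vowel is not what conditions the rule; whether the stem ends in a vowel or a consonant is.
"piwisa" ends in a vowel. The stems ending in a vowel (likima → likimoth, hilu → hiloth, fahohe → fahohoth) drop the final letter and add -oth.
The other pattern: stems ending in a consonant add ti- … -esh around the stem.
So piwisa → piwisoth.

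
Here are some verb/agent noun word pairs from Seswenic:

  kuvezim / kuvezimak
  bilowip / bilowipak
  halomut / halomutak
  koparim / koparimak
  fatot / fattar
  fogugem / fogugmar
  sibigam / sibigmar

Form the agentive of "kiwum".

kiwumak

halomut and fatot both end in -t yet inflect differently (halomutak, fattar), so the final letter is not what conditions the rule; the last vowel is.
"kiwum" has last vowel 'u'. The one such stem in the data (halomut → halomutak) adds -ak, so the same rule applies.
The other pattern: stems whose last vowel is 'a', 'e' or 'o' delete the last vowel and add -ar.
So kiwum → kiwumak.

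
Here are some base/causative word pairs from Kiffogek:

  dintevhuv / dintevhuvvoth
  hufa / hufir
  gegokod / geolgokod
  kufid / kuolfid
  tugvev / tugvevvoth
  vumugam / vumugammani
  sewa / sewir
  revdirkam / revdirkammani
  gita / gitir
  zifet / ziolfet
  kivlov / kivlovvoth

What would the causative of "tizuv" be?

hufa and vumugam both have last vowel 'a' yet inflect differently (hufir, vumugammani), so the last vowel is not what conditions the rule; the final letter is.
"tizuv" ends in -v. The stems ending in -v (tugvev → tugvevvoth, kivlov → kivlovvoth, dintevhuv → dintevhuvvoth) double the final consonant and add -oth.
So tizuv → tizuvvoth.

tizuvvoth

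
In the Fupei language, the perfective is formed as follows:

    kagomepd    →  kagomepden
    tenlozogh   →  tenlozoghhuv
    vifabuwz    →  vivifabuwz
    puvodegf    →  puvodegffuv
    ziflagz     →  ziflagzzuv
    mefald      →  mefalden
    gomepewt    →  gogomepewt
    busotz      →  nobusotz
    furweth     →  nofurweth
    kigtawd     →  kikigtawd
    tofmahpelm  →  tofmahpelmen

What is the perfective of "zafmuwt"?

zazafmuwt

"zafmuwt" has second-to-last letter 'w'. The stems whose second-to-last letter is 'w' (vifabuwz → vivifabuwz, kigtawd → kikigtawd, gomepewt → gogomepewt) repeat the first consonant+vowel as a prefix.
So zafmuwt → zazafmuwt.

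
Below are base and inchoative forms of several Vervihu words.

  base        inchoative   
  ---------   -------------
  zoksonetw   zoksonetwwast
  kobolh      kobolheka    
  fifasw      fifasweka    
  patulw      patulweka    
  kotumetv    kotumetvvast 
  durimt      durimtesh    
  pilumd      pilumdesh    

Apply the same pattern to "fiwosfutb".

"fiwosfutb" has second-to-last letter 't'. The stems whose second-to-last letter is 't' (zoksonetw → zoksonetwwast, kotumetv → kotumetvvast) double the final consonant and add -ast.
So fiwosfutb → fiwosfutbbast.

fiwosfutbbast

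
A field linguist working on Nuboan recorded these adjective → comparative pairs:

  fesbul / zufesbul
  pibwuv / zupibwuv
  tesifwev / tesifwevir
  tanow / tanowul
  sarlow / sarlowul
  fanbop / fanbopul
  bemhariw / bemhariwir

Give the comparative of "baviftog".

baviftogul

pibwuv and tesifwev both end in -v yet inflect differently (zupibwuv, tesifwevir), so the final letter is not what conditions the rule; the last vowel is.
"baviftog" has last vowel 'o'. The stems whose last vowel is 'o' (fanbop → fanbopul, sarlow → sarlowul, tanow → tanowul) add -ul.
The other patterns: stems whose last vowel is 'u' add the prefix zu-; stems whose last vowel is 'e' or 'i' add -ir.
So baviftog → baviftogul.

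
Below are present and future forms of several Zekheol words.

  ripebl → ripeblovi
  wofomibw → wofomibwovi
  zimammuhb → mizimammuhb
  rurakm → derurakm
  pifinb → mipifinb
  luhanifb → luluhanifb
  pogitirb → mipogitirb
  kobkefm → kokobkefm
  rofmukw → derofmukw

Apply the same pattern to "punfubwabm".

"punfubwabm" has second-to-last letter 'b'. The stems whose second-to-last letter is 'b' (wofomibw → wofomibwovi, ripebl → ripeblovi) add -ovi.
So punfubwabm → punfubwabmovi.

punfubwabmovi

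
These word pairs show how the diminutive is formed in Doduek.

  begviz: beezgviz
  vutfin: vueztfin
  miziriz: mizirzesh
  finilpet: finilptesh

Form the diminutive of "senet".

seeznet

begviz and miziriz both end in -z yet inflect differently (beezgviz, mizirzesh), so the final letter is not what conditions the rule; the number of vowels is.
"senet" has 2 vowels. The stems with 2 vowels (begviz → beezgviz, vutfin → vueztfin) insert -ez- after the first vowel.
So senet → seeznet.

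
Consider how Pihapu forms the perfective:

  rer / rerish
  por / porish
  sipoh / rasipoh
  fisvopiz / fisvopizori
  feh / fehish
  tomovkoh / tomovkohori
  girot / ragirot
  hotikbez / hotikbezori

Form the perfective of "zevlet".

feh and sipoh both end in -h yet inflect differently (fehish, rasipoh), so the final letter is not what conditions the rule; the number of vowels is.
"zevlet" has 2 vowels. The stems with 2 vowels (girot → ragirot, sipoh → rasipoh) add the prefix ra-.
The other patterns: stems with 1 vowel add -ish; stems with 3 vowels add -ori.
So zevlet → razevlet.

razevlet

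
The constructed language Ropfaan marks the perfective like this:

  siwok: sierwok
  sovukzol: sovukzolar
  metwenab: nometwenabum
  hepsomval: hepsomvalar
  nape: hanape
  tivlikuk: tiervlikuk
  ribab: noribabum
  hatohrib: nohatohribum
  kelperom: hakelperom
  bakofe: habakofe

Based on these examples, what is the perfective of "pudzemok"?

puerdzemok

siwok and kelperom both have last vowel 'o' yet inflect differently (sierwok, hakelperom), so the last vowel is not what conditions the rule; the final letter is.
"pudzemok" ends in -k. The stems ending in -k (tivlikuk → tiervlikuk, siwok → sierwok) insert -er- after the first vowel.
So pudzemok → puerdzemok.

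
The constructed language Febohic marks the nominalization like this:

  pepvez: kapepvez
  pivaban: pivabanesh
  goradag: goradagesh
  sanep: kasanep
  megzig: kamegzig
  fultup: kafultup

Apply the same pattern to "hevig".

"hevig" has 2 vowels. The stems with 2 vowels (megzig → kamegzig, sanep → kasanep, pepvez → kapepvez) add the prefix ka-.
The other pattern: stems with 3 vowels add -esh.
So hevig → kahevig.

kahevig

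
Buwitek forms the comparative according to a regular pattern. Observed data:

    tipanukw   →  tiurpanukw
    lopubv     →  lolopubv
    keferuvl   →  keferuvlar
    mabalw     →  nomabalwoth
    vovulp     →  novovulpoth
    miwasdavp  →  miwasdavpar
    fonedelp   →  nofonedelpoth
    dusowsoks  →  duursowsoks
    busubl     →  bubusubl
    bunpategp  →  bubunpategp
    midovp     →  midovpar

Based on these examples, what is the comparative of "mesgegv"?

"mesgegv" has second-to-last letter 'g'. The one such stem in the data (bunpategp → bubunpategp) repeats the first consonant+vowel as a prefix (as do lopubv, busubl), so the same rule applies.
So mesgegv → memesgegv.

memesgegv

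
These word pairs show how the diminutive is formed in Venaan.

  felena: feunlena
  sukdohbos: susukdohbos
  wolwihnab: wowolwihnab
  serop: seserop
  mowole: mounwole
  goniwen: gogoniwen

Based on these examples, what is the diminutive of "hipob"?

mowole and goniwen both have last vowel 'e' yet inflect differently (mounwole, gogoniwen), so the last vowel is not what conditions the rule; whether the stem ends in a vowel or a consonant is.
"hipob" ends in a consonant. The stems ending in a consonant (sukdohbos → susukdohbos, serop → seserop, goniwen → gogoniwen) repeat the first consonant+vowel as a prefix.
So hipob → hihipob.

hihipob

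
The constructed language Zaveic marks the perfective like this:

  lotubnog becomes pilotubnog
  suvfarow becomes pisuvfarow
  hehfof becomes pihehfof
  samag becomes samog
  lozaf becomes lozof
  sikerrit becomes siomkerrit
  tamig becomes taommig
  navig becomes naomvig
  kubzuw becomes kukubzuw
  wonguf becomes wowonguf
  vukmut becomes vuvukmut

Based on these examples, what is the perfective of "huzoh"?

"huzoh" has last vowel 'o'. The stems whose last vowel is 'o' (lotubnog → pilotubnog, suvfarow → pisuvfarow, hehfof → pihehfof) add the prefix pi-.
The other patterns: stems whose last vowel is 'a' change the last vowel to 'o'; stems whose last vowel is 'i' insert -om- after the first vowel; stems whose last vowel is 'u' repeat the first consonant+vowel as a prefix.
So huzoh → pihuzoh.

pihuzoh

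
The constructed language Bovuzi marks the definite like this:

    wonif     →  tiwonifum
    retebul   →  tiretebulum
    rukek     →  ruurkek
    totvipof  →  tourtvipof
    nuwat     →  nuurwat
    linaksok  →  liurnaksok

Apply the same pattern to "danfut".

tidanfutum

"danfut" has last vowel 'u'. The one such stem in the data (retebul → tiretebulum) adds ti- … -um around the stem, so the same rule applies.
So danfut → tidanfutum.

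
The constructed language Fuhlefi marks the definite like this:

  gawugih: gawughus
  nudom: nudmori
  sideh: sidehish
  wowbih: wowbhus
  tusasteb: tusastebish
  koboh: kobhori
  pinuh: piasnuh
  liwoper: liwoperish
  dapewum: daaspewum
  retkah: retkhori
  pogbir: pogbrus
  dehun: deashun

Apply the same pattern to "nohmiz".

nudom and dapewum both end in -m yet inflect differently (nudmori, daaspewum), so the final letter is not what conditions the rule; the last vowel is.
"nohmiz" has last vowel 'i'. The stems whose last vowel is 'i' (gawugih → gawughus, wowbih → wowbhus, pogbir → pogbrus) delete the last vowel and add -us.
So nohmiz → nohmzus.

nohmzus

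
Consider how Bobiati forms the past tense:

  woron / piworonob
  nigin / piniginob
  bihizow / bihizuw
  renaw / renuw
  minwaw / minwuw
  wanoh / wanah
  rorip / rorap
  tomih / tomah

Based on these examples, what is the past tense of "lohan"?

pilohanob

"lohan" ends in -n. The stems ending in -n (woron → piworonob, nigin → piniginob) add pi- … -ob around the stem.
So lohan → pilohanob.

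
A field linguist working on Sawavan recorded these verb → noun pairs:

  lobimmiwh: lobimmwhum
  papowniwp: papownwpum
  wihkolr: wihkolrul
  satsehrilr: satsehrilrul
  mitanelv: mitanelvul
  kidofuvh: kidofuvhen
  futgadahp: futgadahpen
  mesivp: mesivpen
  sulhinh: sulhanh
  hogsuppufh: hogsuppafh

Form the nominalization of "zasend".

zasand

lobimmiwh and kidofuvh both end in -h yet inflect differently (lobimmwhum, kidofuvhen), so the final letter is not what conditions the rule; the second-to-last letter is.
"zasend" has second-to-last letter 'n'. The one such stem in the data (sulhinh → sulhanh) changes the last vowel to 'a' (as does hogsuppufh), so the same rule applies.
The other patterns: stems whose second-to-last letter is 'w' delete the last vowel and add -um; stems whose second-to-last letter is 'l' add -ul; stems whose second-to-last letter is 'h' or 'v' add -en.
So zasend → zasand.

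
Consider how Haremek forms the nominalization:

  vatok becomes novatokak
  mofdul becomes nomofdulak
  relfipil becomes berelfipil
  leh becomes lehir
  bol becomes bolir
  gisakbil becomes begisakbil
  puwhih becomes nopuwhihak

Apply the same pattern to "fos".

"fos" has 1 vowel. The stems with 1 vowel (leh → lehir, bol → bolir) add -ir.
The other patterns: stems with 2 vowels add no- … -ak around the stem; stems with 3 vowels add the prefix be-.
So fos → fosir.

fosir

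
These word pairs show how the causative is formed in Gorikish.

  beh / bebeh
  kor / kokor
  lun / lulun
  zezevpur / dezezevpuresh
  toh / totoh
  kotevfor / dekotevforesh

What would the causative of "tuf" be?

kotevfor and kor both end in -r yet inflect differently (dekotevforesh, kokor), so the final letter is not what conditions the rule; the number of vowels is.
"tuf" has 1 vowel. The stems with 1 vowel (beh → bebeh, toh → totoh, lun → lulun) repeat the first consonant+vowel as a prefix.
The other pattern: stems with 3 vowels add de- … -esh around the stem.
So tuf → tutuf.

tutuf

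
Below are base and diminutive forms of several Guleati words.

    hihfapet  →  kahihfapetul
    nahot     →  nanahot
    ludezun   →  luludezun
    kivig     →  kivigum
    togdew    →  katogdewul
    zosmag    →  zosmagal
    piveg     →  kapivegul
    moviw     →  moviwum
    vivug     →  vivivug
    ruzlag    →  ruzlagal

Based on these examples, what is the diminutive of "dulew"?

piveg and zosmag both end in -g yet inflect differently (kapivegul, zosmagal), so the final letter is not what conditions the rule; the last vowel is.
"dulew" has last vowel 'e'. The stems whose last vowel is 'e' (togdew → katogdewul, hihfapet → kahihfapetul, piveg → kapivegul) add ka- … -ul around the stem.
So dulew → kadulewul.

kadulewul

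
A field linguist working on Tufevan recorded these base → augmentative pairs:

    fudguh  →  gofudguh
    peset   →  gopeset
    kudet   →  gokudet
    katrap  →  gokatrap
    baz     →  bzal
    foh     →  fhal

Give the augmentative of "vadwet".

"vadwet" has 2 vowels. The stems with 2 vowels (fudguh → gofudguh, peset → gopeset, kudet → gokudet) add the prefix go-.
The other pattern: stems with 1 vowel delete the last vowel and add -al.
So vadwet → govadwet.

govadwet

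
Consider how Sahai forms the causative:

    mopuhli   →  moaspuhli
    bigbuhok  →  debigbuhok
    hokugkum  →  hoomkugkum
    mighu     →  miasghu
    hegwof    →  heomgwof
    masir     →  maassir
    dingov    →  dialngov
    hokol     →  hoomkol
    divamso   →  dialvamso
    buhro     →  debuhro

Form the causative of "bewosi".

debewosi

"bewosi" begins with b-. The stems beginning with b- (buhro → debuhro, bigbuhok → debigbuhok) add the prefix de-.
So bewosi → debewosi.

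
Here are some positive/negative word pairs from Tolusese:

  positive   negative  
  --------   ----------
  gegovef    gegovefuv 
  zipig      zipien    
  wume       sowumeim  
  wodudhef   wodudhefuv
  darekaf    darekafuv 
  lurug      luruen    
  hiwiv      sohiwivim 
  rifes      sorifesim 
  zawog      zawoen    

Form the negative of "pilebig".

pilebien

gegovef and wume both have last vowel 'e' yet inflect differently (gegovefuv, sowumeim), so the last vowel is not what conditions the rule; the final letter is.
"pilebig" ends in -g. The stems ending in -g (zawog → zawoen, zipig → zipien, lurug → luruen) drop the final letter and add -en.
The other patterns: stems ending in -f add -uv; stems ending in -e, -s or -v add so- … -im around the stem.
So pilebig → pilebien.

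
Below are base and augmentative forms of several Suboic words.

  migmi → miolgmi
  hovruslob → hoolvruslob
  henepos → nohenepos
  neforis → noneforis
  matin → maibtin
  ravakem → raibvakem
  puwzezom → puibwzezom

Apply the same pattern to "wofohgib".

"wofohgib" ends in -b. The one such stem in the data (hovruslob → hoolvruslob) inserts -ol- after the first vowel (as does migmi), so the same rule applies.
So wofohgib → woolfohgib.

woolfohgib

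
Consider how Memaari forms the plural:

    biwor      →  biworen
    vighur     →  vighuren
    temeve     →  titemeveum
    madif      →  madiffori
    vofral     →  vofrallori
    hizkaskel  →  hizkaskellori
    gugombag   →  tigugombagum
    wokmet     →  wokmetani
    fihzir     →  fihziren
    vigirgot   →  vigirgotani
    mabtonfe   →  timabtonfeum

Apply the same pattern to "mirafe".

"mirafe" ends in -e. The stems ending in -e (mabtonfe → timabtonfeum, temeve → titemeveum) add ti- … -um around the stem.
So mirafe → timirafeum.

timirafeum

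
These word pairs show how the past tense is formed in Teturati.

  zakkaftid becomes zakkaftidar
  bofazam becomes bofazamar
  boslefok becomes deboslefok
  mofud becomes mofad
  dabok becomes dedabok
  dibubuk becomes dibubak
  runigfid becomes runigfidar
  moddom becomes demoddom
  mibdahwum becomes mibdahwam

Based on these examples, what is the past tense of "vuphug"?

vuphag

mibdahwum and moddom both end in -m yet inflect differently (mibdahwam, demoddom), so the final letter is not what conditions the rule; the last vowel is.
"vuphug" has last vowel 'u'. The stems whose last vowel is 'u' (mofud → mofad, mibdahwum → mibdahwam, dibubuk → dibubak) change the last vowel to 'a'.
The other patterns: stems whose last vowel is 'o' add the prefix de-; stems whose last vowel is 'a' or 'i' add -ar.
So vuphug → vuphag.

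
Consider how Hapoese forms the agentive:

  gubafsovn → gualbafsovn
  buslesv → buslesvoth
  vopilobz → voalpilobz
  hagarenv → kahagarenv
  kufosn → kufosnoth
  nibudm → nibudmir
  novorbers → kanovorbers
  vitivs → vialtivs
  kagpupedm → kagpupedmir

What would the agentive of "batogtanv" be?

kabatogtanv

"batogtanv" has second-to-last letter 'n'. The one such stem in the data (hagarenv → kahagarenv) adds the prefix ka-, so the same rule applies.
The other patterns: stems whose second-to-last letter is 'b' or 'v' insert -al- after the first vowel; stems whose second-to-last letter is 's' add -oth; stems whose second-to-last letter is 'd' add -ir.
So batogtanv → kabatogtanv.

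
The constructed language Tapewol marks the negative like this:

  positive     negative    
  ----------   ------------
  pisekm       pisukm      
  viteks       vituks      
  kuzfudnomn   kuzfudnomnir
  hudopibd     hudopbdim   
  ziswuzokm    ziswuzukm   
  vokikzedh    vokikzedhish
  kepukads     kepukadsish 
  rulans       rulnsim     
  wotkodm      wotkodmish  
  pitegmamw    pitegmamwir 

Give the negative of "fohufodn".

fohufodnish

pisekm and wotkodm both end in -m yet inflect differently (pisukm, wotkodmish), so the final letter is not what conditions the rule; the second-to-last letter is.
"fohufodn" has second-to-last letter 'd'. The stems whose second-to-last letter is 'd' (wotkodm → wotkodmish, vokikzedh → vokikzedhish, kepukads → kepukadsish) add -ish.
So fohufodn → fohufodnish.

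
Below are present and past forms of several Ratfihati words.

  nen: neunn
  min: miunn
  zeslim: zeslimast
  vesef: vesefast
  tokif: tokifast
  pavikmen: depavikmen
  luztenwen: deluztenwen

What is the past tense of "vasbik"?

vasbikast

nen and pavikmen both end in -n yet inflect differently (neunn, depavikmen), so the final letter is not what conditions the rule; the number of vowels is.
"vasbik" has 2 vowels. The stems with 2 vowels (zeslim → zeslimast, vesef → vesefast, tokif → tokifast) add -ast.
So vasbik → vasbikast.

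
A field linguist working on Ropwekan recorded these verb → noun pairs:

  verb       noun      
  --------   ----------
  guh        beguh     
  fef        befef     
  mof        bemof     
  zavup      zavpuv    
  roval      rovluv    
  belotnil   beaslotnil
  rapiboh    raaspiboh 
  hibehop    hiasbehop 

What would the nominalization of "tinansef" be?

tiasnansef

roval and belotnil both end in -l yet inflect differently (rovluv, beaslotnil), so the final letter is not what conditions the rule; the number of vowels is.
"tinansef" has 3 vowels. The stems with 3 vowels (belotnil → beaslotnil, rapiboh → raaspiboh, hibehop → hiasbehop) insert -as- after the first vowel.
So tinansef → tiasnansef.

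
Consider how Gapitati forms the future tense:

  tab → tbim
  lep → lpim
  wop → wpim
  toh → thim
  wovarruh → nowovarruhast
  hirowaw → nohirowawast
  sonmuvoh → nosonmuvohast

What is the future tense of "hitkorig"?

nohitkorigast

toh and wovarruh both end in -h yet inflect differently (thim, nowovarruhast), so the final letter is not what conditions the rule; the number of vowels is.
"hitkorig" has 3 vowels. The stems with 3 vowels (wovarruh → nowovarruhast, hirowaw → nohirowawast, sonmuvoh → nosonmuvohast) add no- … -ast around the stem.
The other pattern: stems with 1 vowel delete the last vowel and add -im.
So hitkorig → nohitkorigast.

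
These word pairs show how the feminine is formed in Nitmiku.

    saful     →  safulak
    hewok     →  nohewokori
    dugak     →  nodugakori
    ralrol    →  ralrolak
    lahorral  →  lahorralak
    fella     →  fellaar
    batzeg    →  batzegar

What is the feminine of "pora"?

poraar

ralrol and hewok both have last vowel 'o' yet inflect differently (ralrolak, nohewokori), so the last vowel is not what conditions the rule; the final letter is.
"pora" ends in -a. The one such stem in the data (fella → fellaar) adds -ar, so the same rule applies.
So pora → poraar.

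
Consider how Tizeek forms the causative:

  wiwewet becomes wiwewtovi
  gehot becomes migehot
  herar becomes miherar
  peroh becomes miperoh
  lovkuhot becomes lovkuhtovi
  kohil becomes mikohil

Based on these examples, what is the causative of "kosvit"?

mikosvit

"kosvit" has 2 vowels. The stems with 2 vowels (kohil → mikohil, peroh → miperoh, herar → miherar) add the prefix mi-.
The other pattern: stems with 3 vowels delete the last vowel and add -ovi.
So kosvit → mikosvit.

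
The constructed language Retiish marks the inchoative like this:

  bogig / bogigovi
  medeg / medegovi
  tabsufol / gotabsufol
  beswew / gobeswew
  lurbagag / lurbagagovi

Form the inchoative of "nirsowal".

gonirsowal

medeg and beswew both have last vowel 'e' yet inflect differently (medegovi, gobeswew), so the last vowel is not what conditions the rule; the final letter is.
"nirsowal" ends in -l. The one such stem in the data (tabsufol → gotabsufol) adds the prefix go-, so the same rule applies.
The other pattern: stems ending in -g add -ovi.
So nirsowal → gonirsowal.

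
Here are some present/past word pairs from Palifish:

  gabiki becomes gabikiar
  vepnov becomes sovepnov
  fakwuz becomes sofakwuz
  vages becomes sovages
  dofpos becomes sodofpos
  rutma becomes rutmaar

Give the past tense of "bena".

rutma and vages both have 2 vowels yet inflect differently (rutmaar, sovages), so the number of vowels is not what conditions the rule; whether the stem ends in a vowel or a consonant is.
"bena" ends in a vowel. The stems ending in a vowel (rutma → rutmaar, gabiki → gabikiar) add -ar.
The other pattern: stems ending in a consonant add the prefix so-.
So bena → benaar.

benaar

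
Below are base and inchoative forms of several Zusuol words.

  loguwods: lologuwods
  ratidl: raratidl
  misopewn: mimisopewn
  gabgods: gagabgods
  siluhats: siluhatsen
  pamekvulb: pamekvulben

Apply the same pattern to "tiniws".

"tiniws" has second-to-last letter 'w'. The one such stem in the data (misopewn → mimisopewn) repeats the first consonant+vowel as a prefix (as do loguwods, ratidl), so the same rule applies.
The other pattern: stems whose second-to-last letter is 'l' or 't' add -en.
So tiniws → titiniws.

titiniws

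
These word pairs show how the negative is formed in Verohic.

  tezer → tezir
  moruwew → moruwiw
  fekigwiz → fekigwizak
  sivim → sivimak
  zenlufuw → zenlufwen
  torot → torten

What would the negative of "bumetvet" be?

bumetvit

moruwew and zenlufuw both end in -w yet inflect differently (moruwiw, zenlufwen), so the final letter is not what conditions the rule; the last vowel is.
"bumetvet" has last vowel 'e'. The stems whose last vowel is 'e' (tezer → tezir, moruwew → moruwiw) change the last vowel to 'i'.
The other patterns: stems whose last vowel is 'i' add -ak; stems whose last vowel is 'o' or 'u' delete the last vowel and add -en.
So bumetvet → bumetvit.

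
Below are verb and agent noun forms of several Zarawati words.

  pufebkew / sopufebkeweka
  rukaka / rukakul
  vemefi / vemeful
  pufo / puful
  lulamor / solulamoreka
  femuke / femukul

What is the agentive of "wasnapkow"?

"wasnapkow" ends in a consonant. The stems ending in a consonant (lulamor → solulamoreka, pufebkew → sopufebkeweka) add so- … -eka around the stem.
So wasnapkow → sowasnapkoweka.

sowasnapkoweka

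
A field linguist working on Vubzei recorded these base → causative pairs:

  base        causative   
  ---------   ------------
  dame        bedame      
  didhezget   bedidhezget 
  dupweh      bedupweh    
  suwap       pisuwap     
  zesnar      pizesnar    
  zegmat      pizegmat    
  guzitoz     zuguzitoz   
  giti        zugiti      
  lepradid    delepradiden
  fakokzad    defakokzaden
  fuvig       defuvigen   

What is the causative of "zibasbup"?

pizibasbup

"zibasbup" begins with z-. The stems beginning with z- (zesnar → pizesnar, zegmat → pizegmat) add the prefix pi-.
The other patterns: stems beginning with d- add the prefix be-; stems beginning with g- add the prefix zu-; stems beginning with f- or l- add de- … -en around the stem.
So zibasbup → pizibasbup.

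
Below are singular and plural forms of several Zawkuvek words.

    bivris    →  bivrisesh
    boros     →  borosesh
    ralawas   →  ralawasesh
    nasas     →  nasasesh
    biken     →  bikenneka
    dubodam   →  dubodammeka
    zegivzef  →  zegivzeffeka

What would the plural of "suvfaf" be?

suvfaffeka

ralawas and dubodam both have last vowel 'a' yet inflect differently (ralawasesh, dubodammeka), so the last vowel is not what conditions the rule; the final letter is.
"suvfaf" ends in -f. The one such stem in the data (zegivzef → zegivzeffeka) doubles the final consonant and adds -eka (as do biken, dubodam), so the same rule applies.
The other pattern: stems ending in -s add -esh.
So suvfaf → suvfaffeka.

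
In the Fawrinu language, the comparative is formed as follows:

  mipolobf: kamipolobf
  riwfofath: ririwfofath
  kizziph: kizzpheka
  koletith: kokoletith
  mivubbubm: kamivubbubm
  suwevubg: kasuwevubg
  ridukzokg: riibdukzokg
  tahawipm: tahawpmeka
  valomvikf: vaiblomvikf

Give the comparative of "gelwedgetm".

gegelwedgetm

"gelwedgetm" has second-to-last letter 't'. The stems whose second-to-last letter is 't' (koletith → kokoletith, riwfofath → ririwfofath) repeat the first consonant+vowel as a prefix.
The other patterns: stems whose second-to-last letter is 'b' add the prefix ka-; stems whose second-to-last letter is 'k' insert -ib- after the first vowel; stems whose second-to-last letter is 'p' delete the last vowel and add -eka.
So gelwedgetm → gegelwedgetm.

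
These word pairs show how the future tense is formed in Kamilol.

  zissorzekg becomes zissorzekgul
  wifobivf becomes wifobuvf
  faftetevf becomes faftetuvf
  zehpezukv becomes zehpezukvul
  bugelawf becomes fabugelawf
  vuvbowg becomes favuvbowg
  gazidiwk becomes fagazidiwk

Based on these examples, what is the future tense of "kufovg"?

kufuvg

zissorzekg and vuvbowg both end in -g yet inflect differently (zissorzekgul, favuvbowg), so the final letter is not what conditions the rule; the second-to-last letter is.
"kufovg" has second-to-last letter 'v'. The stems whose second-to-last letter is 'v' (faftetevf → faftetuvf, wifobivf → wifobuvf) change the last vowel to 'u'.
So kufovg → kufuvg.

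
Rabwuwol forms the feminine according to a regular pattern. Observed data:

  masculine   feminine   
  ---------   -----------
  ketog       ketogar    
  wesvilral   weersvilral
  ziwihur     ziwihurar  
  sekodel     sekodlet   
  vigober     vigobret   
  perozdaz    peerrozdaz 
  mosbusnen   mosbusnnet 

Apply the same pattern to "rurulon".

rurulonar

sekodel and wesvilral both end in -l yet inflect differently (sekodlet, weersvilral), so the final letter is not what conditions the rule; the last vowel is.
"rurulon" has last vowel 'o'. The one such stem in the data (ketog → ketogar) adds -ar, so the same rule applies.
So rurulon → rurulonar.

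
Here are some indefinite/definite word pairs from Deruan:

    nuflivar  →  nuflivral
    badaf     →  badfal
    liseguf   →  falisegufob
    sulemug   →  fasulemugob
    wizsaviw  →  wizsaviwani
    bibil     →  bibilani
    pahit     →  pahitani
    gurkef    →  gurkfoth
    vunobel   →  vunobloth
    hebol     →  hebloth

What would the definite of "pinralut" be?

fapinralutob

"pinralut" has last vowel 'u'. The stems whose last vowel is 'u' (liseguf → falisegufob, sulemug → fasulemugob) add fa- … -ob around the stem.
The other patterns: stems whose last vowel is 'a' delete the last vowel and add -al; stems whose last vowel is 'i' add -ani; stems whose last vowel is 'e' or 'o' delete the last vowel and add -oth.
So pinralut → fapinralutob.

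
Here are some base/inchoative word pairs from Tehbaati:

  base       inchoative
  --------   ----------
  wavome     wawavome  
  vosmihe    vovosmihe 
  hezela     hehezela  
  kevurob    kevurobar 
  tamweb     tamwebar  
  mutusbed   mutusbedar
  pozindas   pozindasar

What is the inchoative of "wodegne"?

wowodegne

wavome and tamweb both have last vowel 'e' yet inflect differently (wawavome, tamwebar), so the last vowel is not what conditions the rule; whether the stem ends in a vowel or a consonant is.
"wodegne" ends in a vowel. The stems ending in a vowel (wavome → wawavome, vosmihe → vovosmihe, hezela → hehezela) repeat the first consonant+vowel as a prefix.
The other pattern: stems ending in a consonant add -ar.
So wodegne → wowodegne.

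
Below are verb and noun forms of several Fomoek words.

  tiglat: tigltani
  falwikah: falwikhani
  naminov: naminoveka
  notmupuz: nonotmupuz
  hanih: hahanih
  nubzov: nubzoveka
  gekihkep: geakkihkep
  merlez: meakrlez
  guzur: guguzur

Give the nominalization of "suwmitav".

falwikah and hanih both end in -h yet inflect differently (falwikhani, hahanih), so the final letter is not what conditions the rule; the last vowel is.
"suwmitav" has last vowel 'a'. The stems whose last vowel is 'a' (tiglat → tigltani, falwikah → falwikhani) delete the last vowel and add -ani.
The other patterns: stems whose last vowel is 'o' add -eka; stems whose last vowel is 'e' insert -ak- after the first vowel; stems whose last vowel is 'i' or 'u' repeat the first consonant+vowel as a prefix.
So suwmitav → suwmitvani.

suwmitvani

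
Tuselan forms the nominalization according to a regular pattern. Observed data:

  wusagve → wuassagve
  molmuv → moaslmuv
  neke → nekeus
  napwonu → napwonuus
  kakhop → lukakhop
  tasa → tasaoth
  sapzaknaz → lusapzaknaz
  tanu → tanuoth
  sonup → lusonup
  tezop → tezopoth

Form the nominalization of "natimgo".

natimgous

"natimgo" begins with n-. The stems beginning with n- (napwonu → napwonuus, neke → nekeus) add -us.
The other patterns: stems beginning with t- add -oth; stems beginning with k- or s- add the prefix lu-; stems beginning with m- or w- insert -as- after the first vowel.
So natimgo → natimgous.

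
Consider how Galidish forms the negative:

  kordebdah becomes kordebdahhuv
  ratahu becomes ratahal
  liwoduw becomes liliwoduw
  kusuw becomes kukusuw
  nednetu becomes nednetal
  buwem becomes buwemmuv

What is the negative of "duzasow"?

nednetu and liwoduw both have last vowel 'u' yet inflect differently (nednetal, liliwoduw), so the last vowel is not what conditions the rule; the final letter is.
"duzasow" ends in -w. The stems ending in -w (liwoduw → liliwoduw, kusuw → kukusuw) repeat the first consonant+vowel as a prefix.
The other patterns: stems ending in -u drop the final letter and add -al; stems ending in -h or -m double the final consonant and add -uv.
So duzasow → duduzasow.

duduzasow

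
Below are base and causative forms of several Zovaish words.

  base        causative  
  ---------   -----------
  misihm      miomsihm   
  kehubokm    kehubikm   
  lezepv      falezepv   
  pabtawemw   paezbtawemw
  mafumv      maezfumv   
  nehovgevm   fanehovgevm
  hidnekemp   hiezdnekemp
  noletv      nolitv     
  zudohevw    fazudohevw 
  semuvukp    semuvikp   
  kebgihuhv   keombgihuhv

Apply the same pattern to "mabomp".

maezbomp

mafumv and kebgihuhv both end in -v yet inflect differently (maezfumv, keombgihuhv), so the final letter is not what conditions the rule; the second-to-last letter is.
"mabomp" has second-to-last letter 'm'. The stems whose second-to-last letter is 'm' (mafumv → maezfumv, pabtawemw → paezbtawemw, hidnekemp → hiezdnekemp) insert -ez- after the first vowel.
The other patterns: stems whose second-to-last letter is 'h' insert -om- after the first vowel; stems whose second-to-last letter is 'p' or 'v' add the prefix fa-; stems whose second-to-last letter is 'k' or 't' change the last vowel to 'i'.
So mabomp → maezbomp.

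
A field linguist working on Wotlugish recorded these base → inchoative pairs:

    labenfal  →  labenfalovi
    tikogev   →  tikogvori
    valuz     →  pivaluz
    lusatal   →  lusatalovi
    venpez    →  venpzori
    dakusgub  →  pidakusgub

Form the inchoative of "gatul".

pigatul

valuz and venpez both end in -z yet inflect differently (pivaluz, venpzori), so the final letter is not what conditions the rule; the last vowel is.
"gatul" has last vowel 'u'. The stems whose last vowel is 'u' (valuz → pivaluz, dakusgub → pidakusgub) add the prefix pi-.
The other patterns: stems whose last vowel is 'e' delete the last vowel and add -ori; stems whose last vowel is 'a' add -ovi.
So gatul → pigatul.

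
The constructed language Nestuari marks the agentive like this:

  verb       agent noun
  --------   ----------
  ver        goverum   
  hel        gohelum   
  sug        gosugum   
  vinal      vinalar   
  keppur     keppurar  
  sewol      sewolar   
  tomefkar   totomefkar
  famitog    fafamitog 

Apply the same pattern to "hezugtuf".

hel and vinal both end in -l yet inflect differently (gohelum, vinalar), so the final letter is not what conditions the rule; the number of vowels is.
"hezugtuf" has 3 vowels. The stems with 3 vowels (tomefkar → totomefkar, famitog → fafamitog) repeat the first consonant+vowel as a prefix.
The other patterns: stems with 1 vowel add go- … -um around the stem; stems with 2 vowels add -ar.
So hezugtuf → hehezugtuf.

hehezugtuf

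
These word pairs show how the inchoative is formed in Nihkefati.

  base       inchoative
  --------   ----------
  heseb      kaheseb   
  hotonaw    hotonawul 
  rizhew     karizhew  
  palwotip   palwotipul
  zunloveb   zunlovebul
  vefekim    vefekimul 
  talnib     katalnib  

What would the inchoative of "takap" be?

katakap

"takap" has 2 vowels. The stems with 2 vowels (talnib → katalnib, heseb → kaheseb, rizhew → karizhew) add the prefix ka-.
So takap → katakap.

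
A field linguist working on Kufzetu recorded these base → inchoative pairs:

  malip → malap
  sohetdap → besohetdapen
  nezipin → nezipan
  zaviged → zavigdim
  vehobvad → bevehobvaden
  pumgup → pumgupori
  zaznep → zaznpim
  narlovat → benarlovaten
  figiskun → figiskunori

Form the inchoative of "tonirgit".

tonirgat

sohetdap and malip both end in -p yet inflect differently (besohetdapen, malap), so the final letter is not what conditions the rule; the last vowel is.
"tonirgit" has last vowel 'i'. The stems whose last vowel is 'i' (nezipin → nezipan, malip → malap) change the last vowel to 'a'.
The other patterns: stems whose last vowel is 'a' add be- … -en around the stem; stems whose last vowel is 'e' delete the last vowel and add -im; stems whose last vowel is 'u' add -ori.
So tonirgit → tonirgat.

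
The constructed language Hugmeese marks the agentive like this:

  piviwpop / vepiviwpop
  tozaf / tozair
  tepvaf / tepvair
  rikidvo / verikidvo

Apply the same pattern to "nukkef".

nukkeir

"nukkef" ends in -f. The stems ending in -f (tozaf → tozair, tepvaf → tepvair) drop the final letter and add -ir.
So nukkef → nukkeir.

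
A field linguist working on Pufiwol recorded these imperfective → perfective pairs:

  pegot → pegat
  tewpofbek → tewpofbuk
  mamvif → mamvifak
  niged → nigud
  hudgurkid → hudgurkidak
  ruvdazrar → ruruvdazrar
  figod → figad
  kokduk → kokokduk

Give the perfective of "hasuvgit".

"hasuvgit" has last vowel 'i'. The stems whose last vowel is 'i' (hudgurkid → hudgurkidak, mamvif → mamvifak) add -ak.
The other patterns: stems whose last vowel is 'o' change the last vowel to 'a'; stems whose last vowel is 'a' or 'u' repeat the first consonant+vowel as a prefix; stems whose last vowel is 'e' change the last vowel to 'u'.
So hasuvgit → hasuvgitak.

hasuvgitak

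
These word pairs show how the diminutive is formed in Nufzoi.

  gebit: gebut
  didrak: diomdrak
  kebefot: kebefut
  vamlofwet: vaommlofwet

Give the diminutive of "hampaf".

kebefot and vamlofwet both end in -t yet inflect differently (kebefut, vaommlofwet), so the final letter is not what conditions the rule; the last vowel is.
"hampaf" has last vowel 'a'. The one such stem in the data (didrak → diomdrak) inserts -om- after the first vowel (as does vamlofwet), so the same rule applies.
The other pattern: stems whose last vowel is 'i' or 'o' change the last vowel to 'u'.
So hampaf → haommpaf.

haommpaf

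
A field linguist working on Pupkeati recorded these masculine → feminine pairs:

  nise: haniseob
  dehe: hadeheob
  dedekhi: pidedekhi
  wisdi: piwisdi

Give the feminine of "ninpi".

pininpi

dedekhi and dehe both begin with d- yet inflect differently (pidedekhi, hadeheob), so the first letter is not what conditions the rule; the final letter is.
"ninpi" ends in -i. The stems ending in -i (wisdi → piwisdi, dedekhi → pidedekhi) add the prefix pi-.
So ninpi → pininpi.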